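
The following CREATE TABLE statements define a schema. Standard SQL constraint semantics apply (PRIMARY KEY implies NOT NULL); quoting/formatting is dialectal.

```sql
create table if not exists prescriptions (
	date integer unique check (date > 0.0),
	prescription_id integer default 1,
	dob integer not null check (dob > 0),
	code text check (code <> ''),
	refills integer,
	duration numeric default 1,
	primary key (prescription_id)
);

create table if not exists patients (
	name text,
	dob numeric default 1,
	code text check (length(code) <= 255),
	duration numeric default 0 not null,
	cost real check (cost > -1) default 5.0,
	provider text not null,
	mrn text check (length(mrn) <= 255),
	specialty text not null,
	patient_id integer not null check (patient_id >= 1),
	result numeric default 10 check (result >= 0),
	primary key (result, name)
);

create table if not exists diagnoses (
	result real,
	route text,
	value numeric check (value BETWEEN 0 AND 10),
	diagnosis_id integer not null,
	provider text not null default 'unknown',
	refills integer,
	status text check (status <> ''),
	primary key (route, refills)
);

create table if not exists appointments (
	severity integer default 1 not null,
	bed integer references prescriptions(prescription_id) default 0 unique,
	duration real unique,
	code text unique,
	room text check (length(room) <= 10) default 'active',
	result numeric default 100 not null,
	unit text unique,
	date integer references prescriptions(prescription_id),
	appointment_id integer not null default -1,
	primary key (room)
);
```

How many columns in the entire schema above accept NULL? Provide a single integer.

16

prescriptions: 4 nullable (date, code, refills, duration — PK (prescription_id) and explicit NOT NULL columns excluded).
patients: 4 nullable (dob, code, cost, mrn — PK (result, name) and explicit NOT NULL columns excluded).
diagnoses: 3 nullable (result, value, status — PK (route, refills) and explicit NOT NULL columns excluded).
appointments: 5 nullable (bed, duration, code, unit, date — PK (room) and explicit NOT NULL columns excluded).
Total: 4 + 4 + 3 + 5 = 16.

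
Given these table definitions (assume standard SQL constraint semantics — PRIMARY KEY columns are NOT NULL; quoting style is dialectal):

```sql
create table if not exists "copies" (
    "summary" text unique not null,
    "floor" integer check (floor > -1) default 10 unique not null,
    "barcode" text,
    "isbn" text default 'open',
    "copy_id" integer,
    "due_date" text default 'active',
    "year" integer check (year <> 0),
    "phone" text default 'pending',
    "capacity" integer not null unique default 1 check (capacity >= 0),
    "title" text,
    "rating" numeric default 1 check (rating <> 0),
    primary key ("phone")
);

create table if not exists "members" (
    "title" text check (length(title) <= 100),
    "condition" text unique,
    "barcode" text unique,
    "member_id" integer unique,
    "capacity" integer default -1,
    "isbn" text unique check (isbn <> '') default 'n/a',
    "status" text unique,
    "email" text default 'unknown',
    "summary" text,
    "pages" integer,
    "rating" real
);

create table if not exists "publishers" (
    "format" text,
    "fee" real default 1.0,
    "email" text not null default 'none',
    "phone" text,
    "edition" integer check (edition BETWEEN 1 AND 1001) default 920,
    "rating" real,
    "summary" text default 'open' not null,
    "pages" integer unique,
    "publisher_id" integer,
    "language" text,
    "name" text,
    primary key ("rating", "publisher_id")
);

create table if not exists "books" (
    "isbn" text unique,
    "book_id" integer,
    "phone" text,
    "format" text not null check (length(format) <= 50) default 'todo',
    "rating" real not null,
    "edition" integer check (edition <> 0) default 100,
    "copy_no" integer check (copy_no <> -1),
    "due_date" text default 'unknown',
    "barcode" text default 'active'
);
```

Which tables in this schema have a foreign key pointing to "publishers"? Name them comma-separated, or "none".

none

No REFERENCES clause anywhere in the schema names publishers.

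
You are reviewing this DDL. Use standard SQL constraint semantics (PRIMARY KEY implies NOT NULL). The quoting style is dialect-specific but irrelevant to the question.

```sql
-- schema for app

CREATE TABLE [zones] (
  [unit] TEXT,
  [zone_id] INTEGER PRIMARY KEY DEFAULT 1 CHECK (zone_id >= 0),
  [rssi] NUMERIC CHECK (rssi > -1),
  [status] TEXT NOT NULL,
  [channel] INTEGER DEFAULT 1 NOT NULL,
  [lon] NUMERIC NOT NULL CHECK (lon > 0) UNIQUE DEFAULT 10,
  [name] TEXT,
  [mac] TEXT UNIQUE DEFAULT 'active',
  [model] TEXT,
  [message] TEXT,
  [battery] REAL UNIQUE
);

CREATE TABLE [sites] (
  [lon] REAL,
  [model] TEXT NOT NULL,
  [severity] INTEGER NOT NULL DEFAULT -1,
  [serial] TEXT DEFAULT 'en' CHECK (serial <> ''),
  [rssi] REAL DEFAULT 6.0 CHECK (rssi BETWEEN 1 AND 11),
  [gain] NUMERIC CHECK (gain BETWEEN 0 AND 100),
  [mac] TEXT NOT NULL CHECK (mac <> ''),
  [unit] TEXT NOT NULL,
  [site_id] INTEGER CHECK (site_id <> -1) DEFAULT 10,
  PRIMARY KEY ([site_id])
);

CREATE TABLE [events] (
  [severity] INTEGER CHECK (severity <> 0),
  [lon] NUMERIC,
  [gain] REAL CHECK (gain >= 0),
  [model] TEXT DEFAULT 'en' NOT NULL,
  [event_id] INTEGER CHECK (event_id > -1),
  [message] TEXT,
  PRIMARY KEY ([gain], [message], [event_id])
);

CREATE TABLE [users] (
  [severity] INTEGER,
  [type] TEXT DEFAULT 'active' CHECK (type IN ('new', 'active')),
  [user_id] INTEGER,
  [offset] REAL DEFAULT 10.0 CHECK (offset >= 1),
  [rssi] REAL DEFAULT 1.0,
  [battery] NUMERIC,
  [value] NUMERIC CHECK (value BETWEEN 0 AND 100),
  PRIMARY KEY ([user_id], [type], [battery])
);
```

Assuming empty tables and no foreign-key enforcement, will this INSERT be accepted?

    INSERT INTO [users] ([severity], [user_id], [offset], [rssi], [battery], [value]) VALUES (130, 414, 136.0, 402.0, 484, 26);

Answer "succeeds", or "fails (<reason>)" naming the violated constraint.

succeeds

NOT NULL columns: battery is supplied; type defaults to 'active'; user_id is supplied.
CHECK constraints: 136.0 satisfies (offset >= 1); 26 satisfies (value BETWEEN 0 AND 100).
No constraint is violated.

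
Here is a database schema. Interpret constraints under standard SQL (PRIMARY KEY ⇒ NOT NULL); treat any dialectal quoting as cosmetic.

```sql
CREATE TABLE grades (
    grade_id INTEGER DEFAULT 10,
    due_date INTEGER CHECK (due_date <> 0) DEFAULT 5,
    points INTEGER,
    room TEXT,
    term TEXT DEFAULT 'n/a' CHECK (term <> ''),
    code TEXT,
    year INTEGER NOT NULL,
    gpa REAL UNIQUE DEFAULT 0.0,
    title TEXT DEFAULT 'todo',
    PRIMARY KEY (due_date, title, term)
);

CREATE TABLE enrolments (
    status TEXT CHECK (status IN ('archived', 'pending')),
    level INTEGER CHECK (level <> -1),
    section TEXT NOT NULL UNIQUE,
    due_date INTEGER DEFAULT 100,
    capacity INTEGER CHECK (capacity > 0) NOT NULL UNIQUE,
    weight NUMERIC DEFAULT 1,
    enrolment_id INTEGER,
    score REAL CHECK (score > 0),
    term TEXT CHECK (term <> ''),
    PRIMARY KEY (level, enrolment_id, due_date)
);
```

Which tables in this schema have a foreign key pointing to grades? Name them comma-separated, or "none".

No REFERENCES clause anywhere in the schema names grades.

none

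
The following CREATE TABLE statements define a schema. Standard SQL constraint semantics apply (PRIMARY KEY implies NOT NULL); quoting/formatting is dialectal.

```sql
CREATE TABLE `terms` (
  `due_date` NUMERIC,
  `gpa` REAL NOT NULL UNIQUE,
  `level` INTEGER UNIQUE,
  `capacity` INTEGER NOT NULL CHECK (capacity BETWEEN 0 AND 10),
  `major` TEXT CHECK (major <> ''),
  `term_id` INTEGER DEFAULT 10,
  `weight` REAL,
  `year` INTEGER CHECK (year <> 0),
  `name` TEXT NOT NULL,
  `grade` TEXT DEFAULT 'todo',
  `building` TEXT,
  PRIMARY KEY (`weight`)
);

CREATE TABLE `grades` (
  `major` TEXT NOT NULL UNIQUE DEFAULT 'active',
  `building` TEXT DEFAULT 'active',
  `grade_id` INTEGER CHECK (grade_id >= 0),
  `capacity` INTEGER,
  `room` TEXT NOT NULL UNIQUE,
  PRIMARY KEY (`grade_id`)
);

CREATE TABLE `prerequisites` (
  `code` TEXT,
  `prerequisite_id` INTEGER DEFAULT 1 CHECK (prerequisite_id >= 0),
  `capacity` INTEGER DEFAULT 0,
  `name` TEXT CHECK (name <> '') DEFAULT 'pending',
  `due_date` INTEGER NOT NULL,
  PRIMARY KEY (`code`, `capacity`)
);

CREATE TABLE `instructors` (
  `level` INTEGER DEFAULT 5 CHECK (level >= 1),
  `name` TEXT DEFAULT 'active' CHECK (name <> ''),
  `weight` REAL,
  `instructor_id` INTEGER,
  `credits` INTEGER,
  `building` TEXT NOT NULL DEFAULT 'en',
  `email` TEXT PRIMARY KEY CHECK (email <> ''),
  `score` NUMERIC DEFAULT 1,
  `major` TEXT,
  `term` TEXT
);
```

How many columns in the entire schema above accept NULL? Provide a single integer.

terms: 7 nullable (due_date, level, major, term_id, year, grade, building — PK (weight) and explicit NOT NULL columns excluded).
grades: 2 nullable (building, capacity — PK (grade_id) and explicit NOT NULL columns excluded).
prerequisites: 2 nullable (prerequisite_id, name — PK (code, capacity) and explicit NOT NULL columns excluded).
instructors: 8 nullable (level, name, weight, instructor_id, credits, score, major, term — PK (email) and explicit NOT NULL columns excluded).
Total: 7 + 2 + 2 + 8 = 19.

19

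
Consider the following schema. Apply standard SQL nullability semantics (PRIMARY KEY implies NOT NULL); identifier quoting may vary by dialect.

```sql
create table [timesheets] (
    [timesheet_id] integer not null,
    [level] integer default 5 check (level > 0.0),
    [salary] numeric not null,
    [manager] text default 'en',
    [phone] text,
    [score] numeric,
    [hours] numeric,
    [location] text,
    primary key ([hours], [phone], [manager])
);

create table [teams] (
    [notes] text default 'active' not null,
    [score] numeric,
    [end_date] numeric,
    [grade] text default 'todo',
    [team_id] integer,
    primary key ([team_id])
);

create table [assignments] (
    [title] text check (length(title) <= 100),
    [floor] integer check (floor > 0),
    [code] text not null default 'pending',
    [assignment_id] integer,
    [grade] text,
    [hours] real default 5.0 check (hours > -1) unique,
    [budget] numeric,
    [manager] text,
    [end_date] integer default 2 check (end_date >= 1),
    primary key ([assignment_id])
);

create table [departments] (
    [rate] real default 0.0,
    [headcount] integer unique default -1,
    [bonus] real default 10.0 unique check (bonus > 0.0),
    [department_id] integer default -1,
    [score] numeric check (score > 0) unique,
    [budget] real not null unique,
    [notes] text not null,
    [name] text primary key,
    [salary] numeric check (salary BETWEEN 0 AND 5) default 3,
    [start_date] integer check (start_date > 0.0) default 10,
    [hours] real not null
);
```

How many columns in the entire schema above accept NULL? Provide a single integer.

timesheets: 3 nullable (level, score, location — PK (hours, phone, manager) and explicit NOT NULL columns excluded).
teams: 3 nullable (score, end_date, grade — PK (team_id) and explicit NOT NULL columns excluded).
assignments: 7 nullable (title, floor, grade, hours, budget, manager, end_date — PK (assignment_id) and explicit NOT NULL columns excluded).
departments: 7 nullable (rate, headcount, bonus, department_id, score, salary, start_date — PK (name) and explicit NOT NULL columns excluded).
Total: 3 + 3 + 7 + 7 = 20.

20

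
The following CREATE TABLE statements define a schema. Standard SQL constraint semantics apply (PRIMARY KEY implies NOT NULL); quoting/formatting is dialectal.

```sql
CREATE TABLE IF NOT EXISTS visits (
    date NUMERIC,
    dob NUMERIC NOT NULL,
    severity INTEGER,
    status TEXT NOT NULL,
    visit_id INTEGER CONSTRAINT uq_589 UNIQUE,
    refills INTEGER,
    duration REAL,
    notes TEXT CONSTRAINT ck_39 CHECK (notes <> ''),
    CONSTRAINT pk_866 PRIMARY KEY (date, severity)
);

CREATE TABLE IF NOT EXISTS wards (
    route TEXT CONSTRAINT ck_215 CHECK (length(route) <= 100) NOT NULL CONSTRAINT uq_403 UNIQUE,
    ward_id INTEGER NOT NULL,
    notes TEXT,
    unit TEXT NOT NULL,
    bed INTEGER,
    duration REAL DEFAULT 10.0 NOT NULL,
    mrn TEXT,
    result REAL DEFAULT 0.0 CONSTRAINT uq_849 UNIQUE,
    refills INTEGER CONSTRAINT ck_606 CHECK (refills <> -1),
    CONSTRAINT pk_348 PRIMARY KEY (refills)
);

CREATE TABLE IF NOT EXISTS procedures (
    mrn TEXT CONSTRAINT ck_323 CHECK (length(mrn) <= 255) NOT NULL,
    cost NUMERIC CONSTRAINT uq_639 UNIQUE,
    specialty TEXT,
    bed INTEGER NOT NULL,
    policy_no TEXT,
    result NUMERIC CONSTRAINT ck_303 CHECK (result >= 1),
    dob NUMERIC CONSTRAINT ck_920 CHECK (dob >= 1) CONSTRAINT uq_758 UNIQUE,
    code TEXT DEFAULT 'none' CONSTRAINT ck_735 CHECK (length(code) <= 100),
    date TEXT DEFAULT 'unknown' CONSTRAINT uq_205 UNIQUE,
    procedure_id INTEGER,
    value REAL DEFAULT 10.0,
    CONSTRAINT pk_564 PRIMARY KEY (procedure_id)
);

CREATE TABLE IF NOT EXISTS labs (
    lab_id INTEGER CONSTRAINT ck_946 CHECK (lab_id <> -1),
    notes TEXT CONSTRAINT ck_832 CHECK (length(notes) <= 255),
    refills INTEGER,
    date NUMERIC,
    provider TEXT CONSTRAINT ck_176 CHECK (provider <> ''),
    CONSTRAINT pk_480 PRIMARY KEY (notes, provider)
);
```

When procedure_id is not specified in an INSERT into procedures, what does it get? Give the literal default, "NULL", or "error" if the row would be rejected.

procedure_id has no DEFAULT clause.
Omitting it would insert NULL, but it is part of the PRIMARY KEY, so the INSERT fails.

error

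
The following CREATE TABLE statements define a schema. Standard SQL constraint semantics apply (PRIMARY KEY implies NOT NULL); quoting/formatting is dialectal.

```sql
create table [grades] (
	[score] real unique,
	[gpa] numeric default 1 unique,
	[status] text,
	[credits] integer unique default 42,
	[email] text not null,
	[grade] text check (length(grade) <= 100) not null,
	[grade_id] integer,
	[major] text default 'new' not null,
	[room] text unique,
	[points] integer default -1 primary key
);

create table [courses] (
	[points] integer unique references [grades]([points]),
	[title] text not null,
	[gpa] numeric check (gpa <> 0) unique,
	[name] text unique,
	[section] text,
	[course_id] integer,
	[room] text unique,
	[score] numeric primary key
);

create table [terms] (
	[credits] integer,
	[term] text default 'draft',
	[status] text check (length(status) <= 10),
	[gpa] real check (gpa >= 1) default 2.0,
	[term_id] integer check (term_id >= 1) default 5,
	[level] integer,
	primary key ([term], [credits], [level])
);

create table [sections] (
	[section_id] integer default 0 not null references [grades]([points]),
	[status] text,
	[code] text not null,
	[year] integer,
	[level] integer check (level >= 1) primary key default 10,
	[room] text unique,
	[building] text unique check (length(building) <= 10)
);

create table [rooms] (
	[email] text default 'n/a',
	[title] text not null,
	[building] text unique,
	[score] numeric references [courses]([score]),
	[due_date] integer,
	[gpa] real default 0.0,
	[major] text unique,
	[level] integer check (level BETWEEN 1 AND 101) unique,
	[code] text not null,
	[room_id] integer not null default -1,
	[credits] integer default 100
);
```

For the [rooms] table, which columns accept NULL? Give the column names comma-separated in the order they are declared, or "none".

email, building, score, due_date, gpa, major, level, credits

- email: DEFAULT only fills an omitted column; an explicit NULL is still allowed → nullable.
- title: declared NOT NULL → not nullable.
- building: UNIQUE does not imply NOT NULL → nullable.
- score: a foreign key column may be NULL unless separately constrained → nullable.
- due_date: no NOT NULL constraint applies → nullable.
- gpa: DEFAULT only fills an omitted column; an explicit NULL is still allowed → nullable.
- major: UNIQUE does not imply NOT NULL → nullable.
- level: CHECK does not forbid NULL (a CHECK constraint passes when its expression is NULL) → nullable.
- code: declared NOT NULL → not nullable.
- room_id: declared NOT NULL → not nullable.
- credits: DEFAULT only fills an omitted column; an explicit NULL is still allowed → nullable.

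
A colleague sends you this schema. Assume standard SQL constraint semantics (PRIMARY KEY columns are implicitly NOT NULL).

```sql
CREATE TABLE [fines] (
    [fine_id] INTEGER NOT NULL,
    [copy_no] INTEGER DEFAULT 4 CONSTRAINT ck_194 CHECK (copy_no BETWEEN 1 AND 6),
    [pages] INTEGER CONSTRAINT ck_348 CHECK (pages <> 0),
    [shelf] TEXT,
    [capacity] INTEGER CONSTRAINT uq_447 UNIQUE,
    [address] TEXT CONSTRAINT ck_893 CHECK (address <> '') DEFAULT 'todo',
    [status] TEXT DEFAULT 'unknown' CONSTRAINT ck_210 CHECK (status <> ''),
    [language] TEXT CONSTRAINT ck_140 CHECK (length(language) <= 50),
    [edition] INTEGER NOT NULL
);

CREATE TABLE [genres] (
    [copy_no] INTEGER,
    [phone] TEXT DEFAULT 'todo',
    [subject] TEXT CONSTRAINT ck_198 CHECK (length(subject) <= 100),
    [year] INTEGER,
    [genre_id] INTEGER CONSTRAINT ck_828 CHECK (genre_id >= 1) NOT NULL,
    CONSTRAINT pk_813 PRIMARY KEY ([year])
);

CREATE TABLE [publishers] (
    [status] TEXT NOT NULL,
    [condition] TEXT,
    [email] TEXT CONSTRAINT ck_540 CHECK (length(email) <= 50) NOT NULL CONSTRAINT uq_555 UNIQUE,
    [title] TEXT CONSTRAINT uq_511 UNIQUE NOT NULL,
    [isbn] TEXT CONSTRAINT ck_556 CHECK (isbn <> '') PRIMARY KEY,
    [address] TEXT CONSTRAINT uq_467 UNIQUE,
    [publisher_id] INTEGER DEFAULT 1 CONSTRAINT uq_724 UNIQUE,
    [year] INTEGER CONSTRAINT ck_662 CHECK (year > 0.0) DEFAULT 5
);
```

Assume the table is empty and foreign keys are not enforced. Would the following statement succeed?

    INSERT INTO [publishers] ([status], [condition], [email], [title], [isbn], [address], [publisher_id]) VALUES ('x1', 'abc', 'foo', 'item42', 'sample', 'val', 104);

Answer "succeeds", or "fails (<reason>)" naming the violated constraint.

NOT NULL columns: email is supplied; isbn is supplied; status is supplied; title is supplied.
CHECK constraints: 'foo' satisfies (length(email) <= 50); 'sample' satisfies (isbn <> '').
No constraint is violated.

succeeds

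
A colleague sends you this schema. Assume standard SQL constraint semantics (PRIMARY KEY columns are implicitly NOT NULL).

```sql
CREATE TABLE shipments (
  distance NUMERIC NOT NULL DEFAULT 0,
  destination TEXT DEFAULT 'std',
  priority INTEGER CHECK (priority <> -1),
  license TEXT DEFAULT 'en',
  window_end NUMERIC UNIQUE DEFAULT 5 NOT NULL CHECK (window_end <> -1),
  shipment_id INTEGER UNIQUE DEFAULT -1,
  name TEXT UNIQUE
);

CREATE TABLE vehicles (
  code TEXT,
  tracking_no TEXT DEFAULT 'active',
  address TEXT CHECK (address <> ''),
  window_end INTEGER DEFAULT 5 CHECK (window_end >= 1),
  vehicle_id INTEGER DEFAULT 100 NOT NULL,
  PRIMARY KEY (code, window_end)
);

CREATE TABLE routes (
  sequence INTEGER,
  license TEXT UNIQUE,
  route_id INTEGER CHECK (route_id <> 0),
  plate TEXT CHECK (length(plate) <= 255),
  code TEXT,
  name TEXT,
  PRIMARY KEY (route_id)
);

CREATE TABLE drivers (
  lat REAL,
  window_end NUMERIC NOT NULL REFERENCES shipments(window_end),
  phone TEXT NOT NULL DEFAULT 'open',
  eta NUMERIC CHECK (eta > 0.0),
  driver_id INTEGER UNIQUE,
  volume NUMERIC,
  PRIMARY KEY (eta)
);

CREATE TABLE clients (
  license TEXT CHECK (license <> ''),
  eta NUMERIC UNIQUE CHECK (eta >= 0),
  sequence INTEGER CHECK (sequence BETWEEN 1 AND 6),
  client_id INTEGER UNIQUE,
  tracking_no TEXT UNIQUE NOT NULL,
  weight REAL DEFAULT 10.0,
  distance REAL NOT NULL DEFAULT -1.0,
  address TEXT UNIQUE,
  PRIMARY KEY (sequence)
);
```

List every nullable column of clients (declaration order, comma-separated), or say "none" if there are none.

license, eta, client_id, weight, address

- license: CHECK does not forbid NULL (a CHECK constraint passes when its expression is NULL) → nullable.
- eta: CHECK does not forbid NULL (a CHECK constraint passes when its expression is NULL) → nullable.
- sequence: part of the PRIMARY KEY, which implies NOT NULL → not nullable.
- client_id: UNIQUE does not imply NOT NULL → nullable.
- tracking_no: declared NOT NULL → not nullable.
- weight: DEFAULT only fills an omitted column; an explicit NULL is still allowed → nullable.
- distance: declared NOT NULL → not nullable.
- address: UNIQUE does not imply NOT NULL → nullable.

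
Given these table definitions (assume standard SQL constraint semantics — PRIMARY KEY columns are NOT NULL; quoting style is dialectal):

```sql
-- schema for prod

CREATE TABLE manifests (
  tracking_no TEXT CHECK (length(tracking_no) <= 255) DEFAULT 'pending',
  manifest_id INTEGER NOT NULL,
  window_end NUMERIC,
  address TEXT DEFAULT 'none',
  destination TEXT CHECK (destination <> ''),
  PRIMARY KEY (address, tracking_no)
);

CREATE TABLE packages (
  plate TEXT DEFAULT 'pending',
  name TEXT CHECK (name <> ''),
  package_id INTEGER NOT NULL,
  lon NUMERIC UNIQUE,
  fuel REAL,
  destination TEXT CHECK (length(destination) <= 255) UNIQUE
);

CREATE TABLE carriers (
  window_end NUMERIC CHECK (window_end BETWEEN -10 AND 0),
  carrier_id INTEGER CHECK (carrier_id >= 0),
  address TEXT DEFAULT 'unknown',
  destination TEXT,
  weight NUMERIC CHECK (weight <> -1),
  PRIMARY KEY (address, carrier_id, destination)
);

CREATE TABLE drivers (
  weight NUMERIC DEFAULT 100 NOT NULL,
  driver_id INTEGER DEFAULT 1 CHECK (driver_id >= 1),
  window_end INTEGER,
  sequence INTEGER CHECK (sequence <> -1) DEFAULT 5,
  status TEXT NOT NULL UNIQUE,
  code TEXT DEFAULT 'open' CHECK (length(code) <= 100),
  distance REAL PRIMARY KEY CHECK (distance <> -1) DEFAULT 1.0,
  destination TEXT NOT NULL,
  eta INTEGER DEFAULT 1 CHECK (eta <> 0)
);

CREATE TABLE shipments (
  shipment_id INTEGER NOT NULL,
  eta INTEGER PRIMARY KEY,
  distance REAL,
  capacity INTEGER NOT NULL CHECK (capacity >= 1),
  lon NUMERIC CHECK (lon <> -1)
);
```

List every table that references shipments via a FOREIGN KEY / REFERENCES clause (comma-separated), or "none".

No REFERENCES clause anywhere in the schema names shipments.

none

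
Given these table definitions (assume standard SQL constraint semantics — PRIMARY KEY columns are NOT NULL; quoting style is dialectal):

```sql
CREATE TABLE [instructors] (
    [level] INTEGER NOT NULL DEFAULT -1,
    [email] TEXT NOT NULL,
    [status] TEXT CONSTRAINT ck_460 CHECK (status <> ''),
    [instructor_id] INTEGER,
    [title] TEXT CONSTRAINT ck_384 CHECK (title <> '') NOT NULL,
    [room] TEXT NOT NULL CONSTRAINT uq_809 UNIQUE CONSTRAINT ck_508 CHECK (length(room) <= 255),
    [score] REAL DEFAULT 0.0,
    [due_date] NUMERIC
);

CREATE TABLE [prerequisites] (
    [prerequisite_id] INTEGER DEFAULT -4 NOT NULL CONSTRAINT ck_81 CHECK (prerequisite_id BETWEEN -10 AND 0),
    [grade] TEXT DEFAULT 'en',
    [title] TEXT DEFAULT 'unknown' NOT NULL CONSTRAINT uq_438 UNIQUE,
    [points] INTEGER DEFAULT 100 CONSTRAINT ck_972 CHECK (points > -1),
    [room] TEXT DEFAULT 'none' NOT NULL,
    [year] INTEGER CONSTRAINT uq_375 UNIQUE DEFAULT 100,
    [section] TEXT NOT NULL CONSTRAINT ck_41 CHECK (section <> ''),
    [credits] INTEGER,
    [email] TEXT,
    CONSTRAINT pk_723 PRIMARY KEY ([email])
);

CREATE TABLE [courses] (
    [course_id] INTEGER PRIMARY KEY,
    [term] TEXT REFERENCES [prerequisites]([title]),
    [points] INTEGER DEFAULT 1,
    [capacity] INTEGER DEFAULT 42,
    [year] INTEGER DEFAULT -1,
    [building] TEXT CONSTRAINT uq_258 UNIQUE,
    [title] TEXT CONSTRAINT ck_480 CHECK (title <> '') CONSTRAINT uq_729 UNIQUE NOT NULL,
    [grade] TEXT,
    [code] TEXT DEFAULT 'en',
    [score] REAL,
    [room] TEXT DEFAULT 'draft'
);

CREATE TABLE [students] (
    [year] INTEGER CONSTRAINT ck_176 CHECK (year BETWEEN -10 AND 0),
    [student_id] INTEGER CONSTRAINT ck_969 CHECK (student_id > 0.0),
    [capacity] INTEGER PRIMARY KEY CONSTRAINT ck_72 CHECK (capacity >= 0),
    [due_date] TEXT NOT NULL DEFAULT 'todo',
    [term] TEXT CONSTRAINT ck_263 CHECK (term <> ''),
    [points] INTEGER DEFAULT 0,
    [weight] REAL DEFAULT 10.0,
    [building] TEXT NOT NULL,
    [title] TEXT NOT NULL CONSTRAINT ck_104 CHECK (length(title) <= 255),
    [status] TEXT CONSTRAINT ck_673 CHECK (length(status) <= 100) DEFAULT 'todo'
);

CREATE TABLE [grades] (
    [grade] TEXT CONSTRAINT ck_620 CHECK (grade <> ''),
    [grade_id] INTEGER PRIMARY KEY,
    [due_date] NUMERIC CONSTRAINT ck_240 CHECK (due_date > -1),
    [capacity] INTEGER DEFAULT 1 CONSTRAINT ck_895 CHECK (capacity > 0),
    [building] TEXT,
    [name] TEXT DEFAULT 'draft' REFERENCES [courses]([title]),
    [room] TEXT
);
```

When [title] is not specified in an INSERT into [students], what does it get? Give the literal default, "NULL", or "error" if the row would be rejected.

title has no DEFAULT clause.
Omitting it would insert NULL, but it is declared NOT NULL, so the INSERT fails.

error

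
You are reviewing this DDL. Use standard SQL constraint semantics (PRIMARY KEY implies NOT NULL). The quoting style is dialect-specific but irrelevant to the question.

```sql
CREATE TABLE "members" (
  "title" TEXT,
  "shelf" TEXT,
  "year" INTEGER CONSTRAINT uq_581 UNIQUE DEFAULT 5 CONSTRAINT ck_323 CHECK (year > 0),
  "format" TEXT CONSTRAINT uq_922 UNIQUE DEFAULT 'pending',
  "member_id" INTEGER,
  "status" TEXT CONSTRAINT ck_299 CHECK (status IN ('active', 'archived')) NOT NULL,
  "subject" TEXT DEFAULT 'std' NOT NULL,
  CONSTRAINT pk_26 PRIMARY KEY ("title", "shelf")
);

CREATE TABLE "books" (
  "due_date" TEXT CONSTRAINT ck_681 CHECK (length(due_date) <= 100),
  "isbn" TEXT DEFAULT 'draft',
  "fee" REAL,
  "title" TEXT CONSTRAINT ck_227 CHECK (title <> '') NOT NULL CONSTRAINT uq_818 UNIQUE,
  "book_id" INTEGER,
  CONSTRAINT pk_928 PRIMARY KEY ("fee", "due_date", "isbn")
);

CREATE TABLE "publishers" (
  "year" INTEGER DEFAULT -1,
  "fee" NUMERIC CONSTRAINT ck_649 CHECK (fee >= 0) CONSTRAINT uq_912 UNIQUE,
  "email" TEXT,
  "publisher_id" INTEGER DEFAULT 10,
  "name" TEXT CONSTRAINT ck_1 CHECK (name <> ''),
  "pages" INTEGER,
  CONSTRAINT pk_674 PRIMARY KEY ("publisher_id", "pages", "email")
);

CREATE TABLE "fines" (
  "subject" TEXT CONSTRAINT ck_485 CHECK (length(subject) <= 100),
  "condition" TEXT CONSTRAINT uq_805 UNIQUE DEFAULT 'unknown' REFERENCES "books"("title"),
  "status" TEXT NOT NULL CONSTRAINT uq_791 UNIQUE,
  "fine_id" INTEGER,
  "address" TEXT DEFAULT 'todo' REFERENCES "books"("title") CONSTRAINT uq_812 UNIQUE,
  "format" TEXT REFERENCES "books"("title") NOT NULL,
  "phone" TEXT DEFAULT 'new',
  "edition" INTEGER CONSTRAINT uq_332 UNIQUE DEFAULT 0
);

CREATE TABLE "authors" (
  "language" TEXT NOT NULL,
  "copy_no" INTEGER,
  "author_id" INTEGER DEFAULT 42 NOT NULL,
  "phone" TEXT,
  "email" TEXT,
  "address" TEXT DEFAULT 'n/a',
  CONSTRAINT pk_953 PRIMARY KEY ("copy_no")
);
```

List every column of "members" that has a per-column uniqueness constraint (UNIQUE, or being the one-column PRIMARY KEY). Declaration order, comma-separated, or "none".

year, format

- title: part of a composite PRIMARY KEY — only the tuple is unique, not this column on its own.
- shelf: part of a composite PRIMARY KEY — only the tuple is unique, not this column on its own.
- year: declared UNIQUE → unique.
- format: declared UNIQUE → unique.
- member_id: no UNIQUE or single-column PK constraint.
- status: no UNIQUE or single-column PK constraint.
- subject: no UNIQUE or single-column PK constraint.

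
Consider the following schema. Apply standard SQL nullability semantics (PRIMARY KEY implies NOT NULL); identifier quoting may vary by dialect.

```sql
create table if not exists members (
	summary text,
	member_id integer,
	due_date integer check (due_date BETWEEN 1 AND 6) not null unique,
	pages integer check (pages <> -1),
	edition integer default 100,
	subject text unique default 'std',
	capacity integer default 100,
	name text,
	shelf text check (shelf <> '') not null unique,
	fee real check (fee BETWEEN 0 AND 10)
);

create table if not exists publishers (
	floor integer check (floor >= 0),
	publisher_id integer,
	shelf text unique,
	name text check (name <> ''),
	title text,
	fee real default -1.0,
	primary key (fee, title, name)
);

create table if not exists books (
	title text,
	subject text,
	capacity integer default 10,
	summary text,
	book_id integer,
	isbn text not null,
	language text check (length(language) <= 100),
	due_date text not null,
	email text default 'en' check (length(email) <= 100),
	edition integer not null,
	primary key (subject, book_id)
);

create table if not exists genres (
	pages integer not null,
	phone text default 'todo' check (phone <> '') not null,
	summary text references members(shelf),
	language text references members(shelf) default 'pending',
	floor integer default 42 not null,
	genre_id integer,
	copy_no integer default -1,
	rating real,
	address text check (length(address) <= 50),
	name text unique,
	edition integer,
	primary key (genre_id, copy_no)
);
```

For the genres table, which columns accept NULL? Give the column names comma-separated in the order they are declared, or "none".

- pages: declared NOT NULL → not nullable.
- phone: declared NOT NULL → not nullable.
- summary: a foreign key column may be NULL unless separately constrained → nullable.
- language: a foreign key column may be NULL unless separately constrained → nullable.
- floor: declared NOT NULL → not nullable.
- genre_id: part of the PRIMARY KEY, which implies NOT NULL → not nullable.
- copy_no: part of the PRIMARY KEY, which implies NOT NULL → not nullable.
- rating: no NOT NULL constraint applies → nullable.
- address: CHECK does not forbid NULL (a CHECK constraint passes when its expression is NULL) → nullable.
- name: UNIQUE does not imply NOT NULL → nullable.
- edition: no NOT NULL constraint applies → nullable.

summary, language, rating, address, name, edition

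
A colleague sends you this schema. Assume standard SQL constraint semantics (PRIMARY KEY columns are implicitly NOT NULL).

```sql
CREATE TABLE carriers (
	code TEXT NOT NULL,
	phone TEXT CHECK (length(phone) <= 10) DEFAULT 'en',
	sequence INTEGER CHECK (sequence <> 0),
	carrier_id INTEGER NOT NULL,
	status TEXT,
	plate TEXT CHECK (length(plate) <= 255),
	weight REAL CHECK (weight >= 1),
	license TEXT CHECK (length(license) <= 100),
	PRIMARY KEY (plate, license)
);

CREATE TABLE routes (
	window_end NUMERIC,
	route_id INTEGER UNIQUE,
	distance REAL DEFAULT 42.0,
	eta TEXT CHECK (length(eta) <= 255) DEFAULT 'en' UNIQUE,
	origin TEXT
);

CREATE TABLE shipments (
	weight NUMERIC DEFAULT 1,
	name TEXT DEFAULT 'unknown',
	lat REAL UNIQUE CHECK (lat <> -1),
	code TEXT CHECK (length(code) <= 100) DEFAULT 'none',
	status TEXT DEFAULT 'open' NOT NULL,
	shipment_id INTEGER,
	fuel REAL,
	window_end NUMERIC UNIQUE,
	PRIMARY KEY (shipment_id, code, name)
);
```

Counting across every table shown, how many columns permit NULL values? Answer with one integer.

carriers: 4 nullable (phone, sequence, status, weight — PK (plate, license) and explicit NOT NULL columns excluded).
routes: 5 nullable (window_end, route_id, distance, eta, origin — PK none and explicit NOT NULL columns excluded).
shipments: 4 nullable (weight, lat, fuel, window_end — PK (shipment_id, code, name) and explicit NOT NULL columns excluded).
Total: 4 + 5 + 4 = 13.

13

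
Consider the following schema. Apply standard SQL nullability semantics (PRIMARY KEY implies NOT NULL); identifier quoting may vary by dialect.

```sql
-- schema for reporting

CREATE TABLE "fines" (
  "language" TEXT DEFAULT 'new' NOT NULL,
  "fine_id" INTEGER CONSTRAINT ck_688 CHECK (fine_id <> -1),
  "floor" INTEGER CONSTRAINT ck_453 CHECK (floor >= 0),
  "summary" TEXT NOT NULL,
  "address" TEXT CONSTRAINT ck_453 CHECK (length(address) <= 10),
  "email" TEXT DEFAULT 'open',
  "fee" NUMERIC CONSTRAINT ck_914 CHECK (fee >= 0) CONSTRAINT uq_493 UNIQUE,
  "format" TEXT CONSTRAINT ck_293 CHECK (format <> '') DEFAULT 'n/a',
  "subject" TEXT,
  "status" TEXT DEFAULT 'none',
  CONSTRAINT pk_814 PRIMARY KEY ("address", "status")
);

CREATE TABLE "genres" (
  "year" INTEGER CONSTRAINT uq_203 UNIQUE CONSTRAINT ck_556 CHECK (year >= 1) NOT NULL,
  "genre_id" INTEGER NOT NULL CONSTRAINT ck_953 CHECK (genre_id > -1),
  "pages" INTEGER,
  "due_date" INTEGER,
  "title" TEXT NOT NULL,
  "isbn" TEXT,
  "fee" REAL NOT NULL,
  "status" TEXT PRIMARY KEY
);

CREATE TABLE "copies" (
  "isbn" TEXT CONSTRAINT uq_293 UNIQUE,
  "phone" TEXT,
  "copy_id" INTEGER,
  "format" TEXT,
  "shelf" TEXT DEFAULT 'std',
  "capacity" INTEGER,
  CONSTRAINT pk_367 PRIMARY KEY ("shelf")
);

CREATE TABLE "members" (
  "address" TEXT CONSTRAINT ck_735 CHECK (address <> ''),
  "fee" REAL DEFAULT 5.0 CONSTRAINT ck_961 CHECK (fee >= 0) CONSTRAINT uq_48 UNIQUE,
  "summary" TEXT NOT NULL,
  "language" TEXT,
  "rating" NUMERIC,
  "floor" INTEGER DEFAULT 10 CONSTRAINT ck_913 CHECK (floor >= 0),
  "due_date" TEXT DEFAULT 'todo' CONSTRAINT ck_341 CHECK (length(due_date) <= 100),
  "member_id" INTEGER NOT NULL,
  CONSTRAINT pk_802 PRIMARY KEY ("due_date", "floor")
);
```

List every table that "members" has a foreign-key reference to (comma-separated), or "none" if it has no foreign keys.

No column in members has a REFERENCES clause.

none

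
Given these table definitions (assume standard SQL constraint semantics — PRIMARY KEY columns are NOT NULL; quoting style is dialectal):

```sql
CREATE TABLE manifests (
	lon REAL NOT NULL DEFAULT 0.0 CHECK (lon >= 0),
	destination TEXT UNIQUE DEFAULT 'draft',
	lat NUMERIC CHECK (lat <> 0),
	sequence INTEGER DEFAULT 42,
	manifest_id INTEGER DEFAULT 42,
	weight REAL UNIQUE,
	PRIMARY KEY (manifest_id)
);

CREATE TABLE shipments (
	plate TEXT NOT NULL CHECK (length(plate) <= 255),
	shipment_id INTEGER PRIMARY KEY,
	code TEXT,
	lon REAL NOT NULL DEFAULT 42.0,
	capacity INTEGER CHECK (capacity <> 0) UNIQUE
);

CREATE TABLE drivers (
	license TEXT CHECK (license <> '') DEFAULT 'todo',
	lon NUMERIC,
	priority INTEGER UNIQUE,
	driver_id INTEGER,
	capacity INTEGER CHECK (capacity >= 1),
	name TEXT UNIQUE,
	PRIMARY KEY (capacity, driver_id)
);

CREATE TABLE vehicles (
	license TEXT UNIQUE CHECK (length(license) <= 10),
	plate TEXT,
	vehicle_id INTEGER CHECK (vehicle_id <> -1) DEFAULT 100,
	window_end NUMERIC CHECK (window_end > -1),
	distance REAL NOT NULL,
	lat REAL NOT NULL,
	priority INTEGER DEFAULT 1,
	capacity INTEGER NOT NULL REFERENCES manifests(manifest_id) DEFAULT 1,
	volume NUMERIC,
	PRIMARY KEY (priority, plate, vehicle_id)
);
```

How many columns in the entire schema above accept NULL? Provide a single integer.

13

manifests: 4 nullable (destination, lat, sequence, weight — PK (manifest_id) and explicit NOT NULL columns excluded).
shipments: 2 nullable (code, capacity — PK (shipment_id) and explicit NOT NULL columns excluded).
drivers: 4 nullable (license, lon, priority, name — PK (capacity, driver_id) and explicit NOT NULL columns excluded).
vehicles: 3 nullable (license, window_end, volume — PK (priority, plate, vehicle_id) and explicit NOT NULL columns excluded).
Total: 4 + 2 + 4 + 3 = 13.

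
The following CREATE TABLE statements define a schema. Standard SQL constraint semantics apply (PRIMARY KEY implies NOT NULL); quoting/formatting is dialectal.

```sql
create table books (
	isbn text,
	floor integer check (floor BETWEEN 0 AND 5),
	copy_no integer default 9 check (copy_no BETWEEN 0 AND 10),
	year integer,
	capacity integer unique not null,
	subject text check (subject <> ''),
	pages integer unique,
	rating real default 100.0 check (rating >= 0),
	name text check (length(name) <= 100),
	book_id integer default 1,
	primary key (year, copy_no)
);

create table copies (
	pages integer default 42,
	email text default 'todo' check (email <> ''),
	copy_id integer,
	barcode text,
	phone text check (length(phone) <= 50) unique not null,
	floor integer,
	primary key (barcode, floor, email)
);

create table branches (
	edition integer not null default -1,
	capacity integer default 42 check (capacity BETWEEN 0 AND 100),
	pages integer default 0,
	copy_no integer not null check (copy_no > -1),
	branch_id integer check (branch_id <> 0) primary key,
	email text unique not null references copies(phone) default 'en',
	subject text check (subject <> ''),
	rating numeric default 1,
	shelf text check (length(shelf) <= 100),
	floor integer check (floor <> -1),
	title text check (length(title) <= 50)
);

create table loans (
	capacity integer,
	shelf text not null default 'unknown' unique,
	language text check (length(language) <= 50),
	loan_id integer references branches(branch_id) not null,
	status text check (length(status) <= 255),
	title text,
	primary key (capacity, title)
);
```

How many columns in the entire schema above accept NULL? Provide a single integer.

18

books: 7 nullable (isbn, floor, subject, pages, rating, name, book_id — PK (year, copy_no) and explicit NOT NULL columns excluded).
copies: 2 nullable (pages, copy_id — PK (barcode, floor, email) and explicit NOT NULL columns excluded).
branches: 7 nullable (capacity, pages, subject, rating, shelf, floor, title — PK (branch_id) and explicit NOT NULL columns excluded).
loans: 2 nullable (language, status — PK (capacity, title) and explicit NOT NULL columns excluded).
Total: 7 + 2 + 7 + 2 = 18.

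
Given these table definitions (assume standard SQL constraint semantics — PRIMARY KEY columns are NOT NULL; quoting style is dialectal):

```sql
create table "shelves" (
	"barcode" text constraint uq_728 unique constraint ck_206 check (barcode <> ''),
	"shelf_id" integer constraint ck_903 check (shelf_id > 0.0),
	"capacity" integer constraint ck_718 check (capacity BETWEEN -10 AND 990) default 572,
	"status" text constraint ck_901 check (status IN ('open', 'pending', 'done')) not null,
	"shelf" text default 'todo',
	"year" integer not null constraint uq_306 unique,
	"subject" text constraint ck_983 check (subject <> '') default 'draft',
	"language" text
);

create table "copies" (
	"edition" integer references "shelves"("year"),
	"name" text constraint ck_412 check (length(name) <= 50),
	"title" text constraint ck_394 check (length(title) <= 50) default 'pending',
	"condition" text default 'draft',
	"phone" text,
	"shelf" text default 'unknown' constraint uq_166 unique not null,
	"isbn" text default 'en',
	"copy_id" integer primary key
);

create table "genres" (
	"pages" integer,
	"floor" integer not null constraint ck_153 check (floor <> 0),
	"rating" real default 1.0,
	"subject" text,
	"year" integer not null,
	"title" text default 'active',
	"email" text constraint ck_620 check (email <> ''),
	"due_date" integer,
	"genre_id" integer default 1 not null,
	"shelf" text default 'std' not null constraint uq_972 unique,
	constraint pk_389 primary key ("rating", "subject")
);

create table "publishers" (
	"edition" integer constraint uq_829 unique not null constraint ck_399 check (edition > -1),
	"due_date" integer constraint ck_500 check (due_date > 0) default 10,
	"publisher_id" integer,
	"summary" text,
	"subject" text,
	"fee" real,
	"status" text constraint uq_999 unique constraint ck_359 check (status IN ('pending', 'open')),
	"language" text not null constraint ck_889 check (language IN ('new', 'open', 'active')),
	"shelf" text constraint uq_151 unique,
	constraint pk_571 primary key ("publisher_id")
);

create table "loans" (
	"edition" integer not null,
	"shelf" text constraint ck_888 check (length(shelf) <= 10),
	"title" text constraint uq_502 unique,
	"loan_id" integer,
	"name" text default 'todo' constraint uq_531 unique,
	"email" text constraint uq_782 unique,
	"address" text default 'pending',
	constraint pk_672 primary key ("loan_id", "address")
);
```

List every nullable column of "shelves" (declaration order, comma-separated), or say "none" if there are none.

barcode, shelf_id, capacity, shelf, subject, language

- barcode: CHECK does not forbid NULL (a CHECK constraint passes when its expression is NULL) → nullable.
- shelf_id: CHECK does not forbid NULL (a CHECK constraint passes when its expression is NULL) → nullable.
- capacity: CHECK does not forbid NULL (a CHECK constraint passes when its expression is NULL) → nullable.
- status: declared NOT NULL → not nullable.
- shelf: DEFAULT only fills an omitted column; an explicit NULL is still allowed → nullable.
- year: declared NOT NULL → not nullable.
- subject: CHECK does not forbid NULL (a CHECK constraint passes when its expression is NULL) → nullable.
- language: no NOT NULL constraint applies → nullable.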